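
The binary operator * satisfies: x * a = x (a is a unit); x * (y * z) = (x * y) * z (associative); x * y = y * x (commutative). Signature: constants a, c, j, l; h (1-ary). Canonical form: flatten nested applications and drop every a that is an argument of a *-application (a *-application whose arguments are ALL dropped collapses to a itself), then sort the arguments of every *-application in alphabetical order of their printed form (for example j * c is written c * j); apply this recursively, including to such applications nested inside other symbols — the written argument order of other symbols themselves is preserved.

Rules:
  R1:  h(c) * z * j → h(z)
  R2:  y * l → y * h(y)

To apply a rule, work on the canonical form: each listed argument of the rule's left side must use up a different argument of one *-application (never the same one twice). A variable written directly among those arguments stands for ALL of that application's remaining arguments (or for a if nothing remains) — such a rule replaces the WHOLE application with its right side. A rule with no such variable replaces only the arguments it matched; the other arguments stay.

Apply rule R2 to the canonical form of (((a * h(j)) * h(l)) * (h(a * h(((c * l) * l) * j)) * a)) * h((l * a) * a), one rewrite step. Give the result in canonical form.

Answer: h(h(c * h(c * j * l) * j * l)) * h(j) * h(l) * h(l)

Derivation:
Canonical form:  h(h(c * j * l * l)) * h(j) * h(l) * h(l)
Match R2:  consume l;  y := c * j * l
The variable takes the whole remainder — replace the entire application.
Giving:  h(h(c * h(c * j * l) * j * l)) * h(j) * h(l) * h(l)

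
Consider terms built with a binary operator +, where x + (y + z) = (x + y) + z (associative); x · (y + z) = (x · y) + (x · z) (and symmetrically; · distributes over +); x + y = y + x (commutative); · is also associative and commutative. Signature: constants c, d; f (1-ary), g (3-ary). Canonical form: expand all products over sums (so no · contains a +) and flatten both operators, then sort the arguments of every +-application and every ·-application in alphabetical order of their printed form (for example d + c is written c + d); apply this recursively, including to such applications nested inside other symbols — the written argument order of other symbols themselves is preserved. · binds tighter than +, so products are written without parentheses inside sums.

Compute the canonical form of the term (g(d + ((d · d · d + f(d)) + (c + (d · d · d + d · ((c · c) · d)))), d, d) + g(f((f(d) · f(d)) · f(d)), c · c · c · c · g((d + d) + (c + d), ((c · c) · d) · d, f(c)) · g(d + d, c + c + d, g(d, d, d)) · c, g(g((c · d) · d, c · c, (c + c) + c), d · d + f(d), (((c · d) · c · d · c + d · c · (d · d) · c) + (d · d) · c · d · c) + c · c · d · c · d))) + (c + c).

Answer: c + c + g(c + c · c · d · d + d + d · d · d + d · d · d + f(d), d, d) + g(f(f(d) · f(d) · f(d)), c · c · c · c · c · g(c + d + d + d, c · c · d · d, f(c)) · g(d + d, c + c + d, g(d, d, d)), g(g(c · d · d, c · c, c + c + c), d · d + f(d), c · c · c · d · d + c · c · c · d · d + c · c · d · d · d + c · c · d · d · d))

Derivation:
Merge nested applications:  g(c + c · c · d · d + d + d · d · d + d · d · d + f(d), d, d) + g(f(f(d) · f(d) · f(d)), c · c · c · c · c · g(c + d + d + d, c · c · d · d, f(c)) · g(d + d, c + c + d, g(d, d, d)), g(g(c · d · d, c · c, c + c + c), d · d + f(d), c · c · c · d · d + c · c · c · d · d + c · c · d · d · d + c · c · d · d · d)) + c + c
Sort:  c + c + g(c + c · c · d · d + d + d · d · d + d · d · d + f(d), d, d) + g(f(f(d) · f(d) · f(d)), c · c · c · c · c · g(c + d + d + d, c · c · d · d, f(c)) · g(d + d, c + c + d, g(d, d, d)), g(g(c · d · d, c · c, c + c + c), d · d + f(d), c · c · c · d · d + c · c · c · d · d + c · c · d · d · d + c · c · d · d · d))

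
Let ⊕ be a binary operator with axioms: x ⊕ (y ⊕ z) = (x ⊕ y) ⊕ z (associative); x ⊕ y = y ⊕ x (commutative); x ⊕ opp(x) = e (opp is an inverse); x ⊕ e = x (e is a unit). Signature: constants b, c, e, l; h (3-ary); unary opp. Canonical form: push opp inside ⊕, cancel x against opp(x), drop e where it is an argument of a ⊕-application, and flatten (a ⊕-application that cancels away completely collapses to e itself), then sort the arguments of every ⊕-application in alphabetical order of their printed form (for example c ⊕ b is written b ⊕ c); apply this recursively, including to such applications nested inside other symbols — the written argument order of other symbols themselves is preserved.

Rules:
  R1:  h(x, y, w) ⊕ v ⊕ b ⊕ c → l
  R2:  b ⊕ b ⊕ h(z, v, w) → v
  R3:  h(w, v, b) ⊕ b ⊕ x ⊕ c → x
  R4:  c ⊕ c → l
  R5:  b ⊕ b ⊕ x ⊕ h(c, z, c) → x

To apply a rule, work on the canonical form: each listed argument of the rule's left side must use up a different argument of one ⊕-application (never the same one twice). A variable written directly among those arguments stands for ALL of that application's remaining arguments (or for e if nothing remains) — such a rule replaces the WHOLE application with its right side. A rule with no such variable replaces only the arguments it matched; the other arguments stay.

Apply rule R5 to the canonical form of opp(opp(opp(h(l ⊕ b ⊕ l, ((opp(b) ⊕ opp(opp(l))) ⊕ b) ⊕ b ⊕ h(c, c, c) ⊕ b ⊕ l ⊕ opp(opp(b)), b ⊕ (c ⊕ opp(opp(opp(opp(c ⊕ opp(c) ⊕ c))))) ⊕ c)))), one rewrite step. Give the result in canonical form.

Answer: opp(h(b ⊕ l ⊕ l, b ⊕ l ⊕ l, b ⊕ c ⊕ c ⊕ c))

Derivation:
Canonical form:  opp(h(b ⊕ l ⊕ l, b ⊕ b ⊕ b ⊕ h(c, c, c) ⊕ l ⊕ l, b ⊕ c ⊕ c ⊕ c))
Apply R5:  consuming b, b, h(c, c, c);  x := b ⊕ l ⊕ l, z := c
The variable takes the whole remainder — replace the entire application.
Giving:  opp(h(b ⊕ l ⊕ l, b ⊕ l ⊕ l, b ⊕ c ⊕ c ⊕ c))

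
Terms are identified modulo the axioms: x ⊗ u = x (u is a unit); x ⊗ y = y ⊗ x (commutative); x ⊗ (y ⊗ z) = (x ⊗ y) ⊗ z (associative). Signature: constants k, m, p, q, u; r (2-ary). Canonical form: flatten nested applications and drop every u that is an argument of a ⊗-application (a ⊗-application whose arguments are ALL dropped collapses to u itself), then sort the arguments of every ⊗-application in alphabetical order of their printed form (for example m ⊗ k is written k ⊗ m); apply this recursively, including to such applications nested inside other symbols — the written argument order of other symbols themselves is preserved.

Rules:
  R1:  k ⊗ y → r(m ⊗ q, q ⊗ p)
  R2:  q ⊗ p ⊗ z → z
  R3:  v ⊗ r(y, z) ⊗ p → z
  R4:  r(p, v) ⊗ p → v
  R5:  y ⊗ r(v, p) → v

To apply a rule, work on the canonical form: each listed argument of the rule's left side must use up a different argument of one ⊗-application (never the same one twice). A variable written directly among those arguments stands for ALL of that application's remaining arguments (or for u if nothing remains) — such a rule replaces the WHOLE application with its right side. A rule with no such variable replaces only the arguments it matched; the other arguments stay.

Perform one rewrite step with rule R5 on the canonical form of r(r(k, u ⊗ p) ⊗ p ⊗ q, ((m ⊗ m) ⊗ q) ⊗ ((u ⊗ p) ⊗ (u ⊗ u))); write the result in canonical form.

Answer: r(k, m ⊗ m ⊗ p ⊗ q)

Derivation:
Canonical form:  r(p ⊗ q ⊗ r(k, p), m ⊗ m ⊗ p ⊗ q)
Apply R5:  consuming r(k, p);  v := k, y := p ⊗ q
The extension variable absorbs all remaining arguments, so the whole application is rewritten.
Result:  r(k, m ⊗ m ⊗ p ⊗ q)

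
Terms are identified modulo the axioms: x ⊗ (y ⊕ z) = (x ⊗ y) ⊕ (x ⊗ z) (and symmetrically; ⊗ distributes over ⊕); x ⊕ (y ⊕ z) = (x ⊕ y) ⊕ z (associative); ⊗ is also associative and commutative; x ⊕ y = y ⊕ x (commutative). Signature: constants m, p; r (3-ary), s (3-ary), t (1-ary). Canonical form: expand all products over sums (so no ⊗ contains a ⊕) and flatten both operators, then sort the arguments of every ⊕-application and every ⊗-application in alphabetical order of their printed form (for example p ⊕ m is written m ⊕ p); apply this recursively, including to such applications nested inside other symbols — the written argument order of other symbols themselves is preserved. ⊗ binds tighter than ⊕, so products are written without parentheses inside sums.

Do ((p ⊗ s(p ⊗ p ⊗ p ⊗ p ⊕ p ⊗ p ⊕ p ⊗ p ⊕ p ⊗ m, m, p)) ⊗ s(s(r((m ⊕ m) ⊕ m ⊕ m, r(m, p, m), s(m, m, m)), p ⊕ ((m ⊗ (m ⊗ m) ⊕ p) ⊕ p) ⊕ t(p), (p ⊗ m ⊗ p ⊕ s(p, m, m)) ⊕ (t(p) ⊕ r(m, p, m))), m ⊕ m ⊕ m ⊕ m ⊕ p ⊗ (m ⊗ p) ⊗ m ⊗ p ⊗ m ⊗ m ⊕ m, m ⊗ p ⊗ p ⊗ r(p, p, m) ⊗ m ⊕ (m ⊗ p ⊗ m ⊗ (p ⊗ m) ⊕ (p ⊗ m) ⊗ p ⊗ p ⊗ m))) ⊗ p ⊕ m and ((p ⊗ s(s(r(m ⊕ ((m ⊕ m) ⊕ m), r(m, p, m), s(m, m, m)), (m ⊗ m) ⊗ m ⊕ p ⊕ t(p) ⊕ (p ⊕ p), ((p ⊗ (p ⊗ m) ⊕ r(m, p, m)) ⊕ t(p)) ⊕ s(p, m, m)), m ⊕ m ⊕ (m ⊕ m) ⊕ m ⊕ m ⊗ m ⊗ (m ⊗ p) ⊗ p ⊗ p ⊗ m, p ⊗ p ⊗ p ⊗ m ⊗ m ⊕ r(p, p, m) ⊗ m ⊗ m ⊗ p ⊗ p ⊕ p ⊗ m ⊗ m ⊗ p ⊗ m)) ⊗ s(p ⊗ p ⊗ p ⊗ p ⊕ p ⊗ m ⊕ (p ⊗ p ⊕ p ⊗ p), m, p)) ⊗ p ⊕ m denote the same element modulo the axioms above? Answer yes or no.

Answer: yes — both canonical forms are m ⊕ p ⊗ p ⊗ s(m ⊗ p ⊕ p ⊗ p ⊕ p ⊗ p ⊕ p ⊗ p ⊗ p ⊗ p, m, p) ⊗ s(s(r(m ⊕ m ⊕ m ⊕ m, r(m, p, m), s(m, m, m)), m ⊗ m ⊗ m ⊕ p ⊕ p ⊕ p ⊕ t(p), m ⊗ p ⊗ p ⊕ r(m, p, m) ⊕ s(p, m, m) ⊕ t(p)), m ⊕ m ⊕ m ⊕ m ⊕ m ⊕ m ⊗ m ⊗ m ⊗ m ⊗ p ⊗ p ⊗ p, m ⊗ m ⊗ m ⊗ p ⊗ p ⊕ m ⊗ m ⊗ p ⊗ p ⊗ p ⊕ m ⊗ m ⊗ p ⊗ p ⊗ r(p, p, m))

Derivation:
Left:  ((p ⊗ s(p ⊗ p ⊗ p ⊗ p ⊕ p ⊗ p ⊕ p ⊗ p ⊕ p ⊗ m, m, p)) ⊗ s(s(r((m ⊕ m) ⊕ m ⊕ m, r(m, p, m), s(m, m, m)), p ⊕ ((m ⊗ (m ⊗ m) ⊕ p) ⊕ p) ⊕ t(p), (p ⊗ m ⊗ p ⊕ s(p, m, m)) ⊕ (t(p) ⊕ r(m, p, m))), m ⊕ m ⊕ m ⊕ m ⊕ p ⊗ (m ⊗ p) ⊗ m ⊗ p ⊗ m ⊗ m ⊕ m, m ⊗ p ⊗ p ⊗ r(p, p, m) ⊗ m ⊕ (m ⊗ p ⊗ m ⊗ (p ⊗ m) ⊕ (p ⊗ m) ⊗ p ⊗ p ⊗ m))) ⊗ p ⊕ m
  Un-nest:  p ⊗ p ⊗ s(m ⊗ p ⊕ p ⊗ p ⊕ p ⊗ p ⊕ p ⊗ p ⊗ p ⊗ p, m, p) ⊗ s(s(r(m ⊕ m ⊕ m ⊕ m, r(m, p, m), s(m, m, m)), m ⊗ m ⊗ m ⊕ p ⊕ p ⊕ p ⊕ t(p), m ⊗ p ⊗ p ⊕ r(m, p, m) ⊕ s(p, m, m) ⊕ t(p)), m ⊕ m ⊕ m ⊕ m ⊕ m ⊕ m ⊗ m ⊗ m ⊗ m ⊗ p ⊗ p ⊗ p, m ⊗ m ⊗ m ⊗ p ⊗ p ⊕ m ⊗ m ⊗ p ⊗ p ⊗ p ⊕ m ⊗ m ⊗ p ⊗ p ⊗ r(p, p, m)) ⊕ m
  Sort:  m ⊕ p ⊗ p ⊗ s(m ⊗ p ⊕ p ⊗ p ⊕ p ⊗ p ⊕ p ⊗ p ⊗ p ⊗ p, m, p) ⊗ s(s(r(m ⊕ m ⊕ m ⊕ m, r(m, p, m), s(m, m, m)), m ⊗ m ⊗ m ⊕ p ⊕ p ⊕ p ⊕ t(p), m ⊗ p ⊗ p ⊕ r(m, p, m) ⊕ s(p, m, m) ⊕ t(p)), m ⊕ m ⊕ m ⊕ m ⊕ m ⊕ m ⊗ m ⊗ m ⊗ m ⊗ p ⊗ p ⊗ p, m ⊗ m ⊗ m ⊗ p ⊗ p ⊕ m ⊗ m ⊗ p ⊗ p ⊗ p ⊕ m ⊗ m ⊗ p ⊗ p ⊗ r(p, p, m))
Right:  ((p ⊗ s(s(r(m ⊕ ((m ⊕ m) ⊕ m), r(m, p, m), s(m, m, m)), (m ⊗ m) ⊗ m ⊕ p ⊕ t(p) ⊕ (p ⊕ p), ((p ⊗ (p ⊗ m) ⊕ r(m, p, m)) ⊕ t(p)) ⊕ s(p, m, m)), m ⊕ m ⊕ (m ⊕ m) ⊕ m ⊕ m ⊗ m ⊗ (m ⊗ p) ⊗ p ⊗ p ⊗ m, p ⊗ p ⊗ p ⊗ m ⊗ m ⊕ r(p, p, m) ⊗ m ⊗ m ⊗ p ⊗ p ⊕ p ⊗ m ⊗ m ⊗ p ⊗ m)) ⊗ s(p ⊗ p ⊗ p ⊗ p ⊕ p ⊗ m ⊕ (p ⊗ p ⊕ p ⊗ p), m, p)) ⊗ p ⊕ m
  Merge nested applications:  p ⊗ p ⊗ s(m ⊗ p ⊕ p ⊗ p ⊕ p ⊗ p ⊕ p ⊗ p ⊗ p ⊗ p, m, p) ⊗ s(s(r(m ⊕ m ⊕ m ⊕ m, r(m, p, m), s(m, m, m)), m ⊗ m ⊗ m ⊕ p ⊕ p ⊕ p ⊕ t(p), m ⊗ p ⊗ p ⊕ r(m, p, m) ⊕ s(p, m, m) ⊕ t(p)), m ⊕ m ⊕ m ⊕ m ⊕ m ⊕ m ⊗ m ⊗ m ⊗ m ⊗ p ⊗ p ⊗ p, m ⊗ m ⊗ m ⊗ p ⊗ p ⊕ m ⊗ m ⊗ p ⊗ p ⊗ p ⊕ m ⊗ m ⊗ p ⊗ p ⊗ r(p, p, m)) ⊕ m
  Order the arguments:  m ⊕ p ⊗ p ⊗ s(m ⊗ p ⊕ p ⊗ p ⊕ p ⊗ p ⊕ p ⊗ p ⊗ p ⊗ p, m, p) ⊗ s(s(r(m ⊕ m ⊕ m ⊕ m, r(m, p, m), s(m, m, m)), m ⊗ m ⊗ m ⊕ p ⊕ p ⊕ p ⊕ t(p), m ⊗ p ⊗ p ⊕ r(m, p, m) ⊕ s(p, m, m) ⊕ t(p)), m ⊕ m ⊕ m ⊕ m ⊕ m ⊕ m ⊗ m ⊗ m ⊗ m ⊗ p ⊗ p ⊗ p, m ⊗ m ⊗ m ⊗ p ⊗ p ⊕ m ⊗ m ⊗ p ⊗ p ⊗ p ⊕ m ⊗ m ⊗ p ⊗ p ⊗ r(p, p, m))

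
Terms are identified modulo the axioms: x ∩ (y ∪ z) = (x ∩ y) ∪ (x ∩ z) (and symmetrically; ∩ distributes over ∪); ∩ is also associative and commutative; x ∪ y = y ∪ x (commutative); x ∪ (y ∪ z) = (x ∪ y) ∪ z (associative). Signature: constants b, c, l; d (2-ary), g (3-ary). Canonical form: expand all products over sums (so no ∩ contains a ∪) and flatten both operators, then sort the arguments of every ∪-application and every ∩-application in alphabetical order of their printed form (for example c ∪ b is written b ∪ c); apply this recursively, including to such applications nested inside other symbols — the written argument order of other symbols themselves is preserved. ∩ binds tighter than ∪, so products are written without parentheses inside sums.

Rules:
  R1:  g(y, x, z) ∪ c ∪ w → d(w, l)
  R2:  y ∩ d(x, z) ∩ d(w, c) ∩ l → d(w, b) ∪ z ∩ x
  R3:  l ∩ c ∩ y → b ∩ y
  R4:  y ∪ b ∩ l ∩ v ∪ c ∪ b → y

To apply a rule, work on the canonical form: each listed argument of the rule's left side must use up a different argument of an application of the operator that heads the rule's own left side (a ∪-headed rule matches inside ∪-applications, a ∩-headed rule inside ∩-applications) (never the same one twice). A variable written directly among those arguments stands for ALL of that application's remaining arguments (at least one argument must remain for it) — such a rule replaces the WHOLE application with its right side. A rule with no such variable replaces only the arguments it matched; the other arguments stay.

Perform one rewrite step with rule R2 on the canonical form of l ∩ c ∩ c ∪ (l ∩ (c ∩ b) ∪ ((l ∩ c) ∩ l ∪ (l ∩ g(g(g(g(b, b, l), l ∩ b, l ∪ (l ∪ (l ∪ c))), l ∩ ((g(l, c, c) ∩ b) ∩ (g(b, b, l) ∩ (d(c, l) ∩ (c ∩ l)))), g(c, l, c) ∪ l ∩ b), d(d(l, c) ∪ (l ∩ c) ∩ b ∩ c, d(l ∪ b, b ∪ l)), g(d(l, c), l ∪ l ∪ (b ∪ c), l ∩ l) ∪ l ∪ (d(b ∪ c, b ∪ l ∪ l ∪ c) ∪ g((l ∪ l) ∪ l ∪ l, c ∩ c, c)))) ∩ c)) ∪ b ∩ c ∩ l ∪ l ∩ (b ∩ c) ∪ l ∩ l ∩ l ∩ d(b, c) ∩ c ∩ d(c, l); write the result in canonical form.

Answer: b ∩ c ∩ l ∪ b ∩ c ∩ l ∪ b ∩ c ∩ l ∪ c ∩ c ∩ l ∪ c ∩ g(g(g(g(b, b, l), b ∩ l, c ∪ l ∪ l ∪ l), b ∩ c ∩ d(c, l) ∩ g(b, b, l) ∩ g(l, c, c) ∩ l ∩ l, b ∩ l ∪ g(c, l, c)), d(b ∩ c ∩ c ∩ l ∪ d(l, c), d(b ∪ l, b ∪ l)), d(b ∪ c, b ∪ c ∪ l ∪ l) ∪ g(d(l, c), b ∪ c ∪ l ∪ l, l ∩ l) ∪ g(l ∪ l ∪ l ∪ l, c ∩ c, c) ∪ l) ∩ l ∪ c ∩ l ∪ c ∩ l ∩ l ∪ d(b, b)

Derivation:
Canonical form:  b ∩ c ∩ l ∪ b ∩ c ∩ l ∪ b ∩ c ∩ l ∪ c ∩ c ∩ l ∪ c ∩ d(b, c) ∩ d(c, l) ∩ l ∩ l ∩ l ∪ c ∩ g(g(g(g(b, b, l), b ∩ l, c ∪ l ∪ l ∪ l), b ∩ c ∩ d(c, l) ∩ g(b, b, l) ∩ g(l, c, c) ∩ l ∩ l, b ∩ l ∪ g(c, l, c)), d(b ∩ c ∩ c ∩ l ∪ d(l, c), d(b ∪ l, b ∪ l)), d(b ∪ c, b ∪ c ∪ l ∪ l) ∪ g(d(l, c), b ∪ c ∪ l ∪ l, l ∩ l) ∪ g(l ∪ l ∪ l ∪ l, c ∩ c, c) ∪ l) ∩ l ∪ c ∩ l ∩ l
Apply R2:  consuming d(b, c), d(c, l), l;  w := b, x := c, y := c ∩ l ∩ l, z := l
The variable takes the whole remainder — replace the entire application.
Result:  b ∩ c ∩ l ∪ b ∩ c ∩ l ∪ b ∩ c ∩ l ∪ c ∩ c ∩ l ∪ c ∩ g(g(g(g(b, b, l), b ∩ l, c ∪ l ∪ l ∪ l), b ∩ c ∩ d(c, l) ∩ g(b, b, l) ∩ g(l, c, c) ∩ l ∩ l, b ∩ l ∪ g(c, l, c)), d(b ∩ c ∩ c ∩ l ∪ d(l, c), d(b ∪ l, b ∪ l)), d(b ∪ c, b ∪ c ∪ l ∪ l) ∪ g(d(l, c), b ∪ c ∪ l ∪ l, l ∩ l) ∪ g(l ∪ l ∪ l ∪ l, c ∩ c, c) ∪ l) ∩ l ∪ c ∩ l ∪ c ∩ l ∩ l ∪ d(b, b)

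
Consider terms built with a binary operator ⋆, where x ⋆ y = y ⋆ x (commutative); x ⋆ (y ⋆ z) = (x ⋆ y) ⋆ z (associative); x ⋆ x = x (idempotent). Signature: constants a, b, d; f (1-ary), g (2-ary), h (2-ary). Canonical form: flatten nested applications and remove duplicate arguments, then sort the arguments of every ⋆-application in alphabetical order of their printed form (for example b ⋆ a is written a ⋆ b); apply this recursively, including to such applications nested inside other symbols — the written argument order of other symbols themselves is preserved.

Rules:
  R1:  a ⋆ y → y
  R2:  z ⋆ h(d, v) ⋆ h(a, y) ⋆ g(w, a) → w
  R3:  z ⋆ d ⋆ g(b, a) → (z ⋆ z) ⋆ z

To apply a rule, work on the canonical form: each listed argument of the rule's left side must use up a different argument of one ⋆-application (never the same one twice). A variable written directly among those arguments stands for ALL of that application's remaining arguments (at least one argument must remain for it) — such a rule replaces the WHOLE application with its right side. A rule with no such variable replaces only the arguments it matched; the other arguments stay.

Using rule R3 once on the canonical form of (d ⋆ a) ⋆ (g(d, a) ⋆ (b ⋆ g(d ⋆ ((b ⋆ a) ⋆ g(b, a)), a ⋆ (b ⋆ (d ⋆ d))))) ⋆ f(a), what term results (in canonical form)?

Answer: a ⋆ b ⋆ d ⋆ f(a) ⋆ g(a ⋆ b, a ⋆ b ⋆ d) ⋆ g(d, a)

Derivation:
Canonical form:  a ⋆ b ⋆ d ⋆ f(a) ⋆ g(a ⋆ b ⋆ d ⋆ g(b, a), a ⋆ b ⋆ d) ⋆ g(d, a)
R3 matches:  uses d, g(b, a);  z := a ⋆ b
The extension variable absorbs all remaining arguments, so the whole application is rewritten.
Giving:  a ⋆ b ⋆ d ⋆ f(a) ⋆ g(a ⋆ b, a ⋆ b ⋆ d) ⋆ g(d, a)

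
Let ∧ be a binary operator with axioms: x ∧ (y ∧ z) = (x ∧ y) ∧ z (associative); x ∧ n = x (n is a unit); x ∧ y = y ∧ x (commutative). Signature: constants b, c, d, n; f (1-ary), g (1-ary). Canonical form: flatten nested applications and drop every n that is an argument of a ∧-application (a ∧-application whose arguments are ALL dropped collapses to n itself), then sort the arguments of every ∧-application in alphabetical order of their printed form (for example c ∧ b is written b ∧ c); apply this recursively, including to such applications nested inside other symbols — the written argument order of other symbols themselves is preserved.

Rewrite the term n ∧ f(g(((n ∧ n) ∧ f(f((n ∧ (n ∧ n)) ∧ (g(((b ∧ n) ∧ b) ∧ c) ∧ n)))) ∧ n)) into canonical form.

Answer: f(g(f(f(g(b ∧ b ∧ c)))))

Derivation:
Inside:  f(g(((n ∧ n) ∧ f(f((n ∧ (n ∧ n)) ∧ (g(((b ∧ n) ∧ b) ∧ c) ∧ n)))) ∧ n))  →  f(g(f(f(g(b ∧ b ∧ c)))))
Units out:  drop n
Sort arguments:  f(g(f(f(g(b ∧ b ∧ c)))))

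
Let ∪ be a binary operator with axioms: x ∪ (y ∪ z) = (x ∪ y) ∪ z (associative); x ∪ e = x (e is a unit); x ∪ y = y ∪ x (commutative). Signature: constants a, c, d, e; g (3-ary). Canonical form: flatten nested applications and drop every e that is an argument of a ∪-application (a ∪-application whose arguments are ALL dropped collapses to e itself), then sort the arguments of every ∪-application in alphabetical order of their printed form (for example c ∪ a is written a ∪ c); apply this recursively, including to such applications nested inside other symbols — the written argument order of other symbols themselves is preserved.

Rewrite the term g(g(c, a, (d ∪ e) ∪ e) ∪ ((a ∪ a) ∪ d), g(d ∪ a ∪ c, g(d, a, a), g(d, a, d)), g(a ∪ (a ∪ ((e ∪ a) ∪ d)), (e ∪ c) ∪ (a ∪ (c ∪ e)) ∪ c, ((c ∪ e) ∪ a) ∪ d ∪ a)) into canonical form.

Focus inside:  g(c, a, (d ∪ e) ∪ e) ∪ ((a ∪ a) ∪ d)
Un-nest:  g(c, a, (d ∪ e) ∪ e) ∪ a ∪ a ∪ d
Simplify inside:  g(c, a, (d ∪ e) ∪ e)  →  g(c, a, d)
Order the arguments:  a ∪ a ∪ d ∪ g(c, a, d)
Rebuild:  g(a ∪ a ∪ d ∪ g(c, a, d), g(a ∪ c ∪ d, g(d, a, a), g(d, a, d)), g(a ∪ a ∪ a ∪ d, a ∪ c ∪ c ∪ c, a ∪ a ∪ c ∪ d))

Answer: g(a ∪ a ∪ d ∪ g(c, a, d), g(a ∪ c ∪ d, g(d, a, a), g(d, a, d)), g(a ∪ a ∪ a ∪ d, a ∪ c ∪ c ∪ c, a ∪ a ∪ c ∪ d))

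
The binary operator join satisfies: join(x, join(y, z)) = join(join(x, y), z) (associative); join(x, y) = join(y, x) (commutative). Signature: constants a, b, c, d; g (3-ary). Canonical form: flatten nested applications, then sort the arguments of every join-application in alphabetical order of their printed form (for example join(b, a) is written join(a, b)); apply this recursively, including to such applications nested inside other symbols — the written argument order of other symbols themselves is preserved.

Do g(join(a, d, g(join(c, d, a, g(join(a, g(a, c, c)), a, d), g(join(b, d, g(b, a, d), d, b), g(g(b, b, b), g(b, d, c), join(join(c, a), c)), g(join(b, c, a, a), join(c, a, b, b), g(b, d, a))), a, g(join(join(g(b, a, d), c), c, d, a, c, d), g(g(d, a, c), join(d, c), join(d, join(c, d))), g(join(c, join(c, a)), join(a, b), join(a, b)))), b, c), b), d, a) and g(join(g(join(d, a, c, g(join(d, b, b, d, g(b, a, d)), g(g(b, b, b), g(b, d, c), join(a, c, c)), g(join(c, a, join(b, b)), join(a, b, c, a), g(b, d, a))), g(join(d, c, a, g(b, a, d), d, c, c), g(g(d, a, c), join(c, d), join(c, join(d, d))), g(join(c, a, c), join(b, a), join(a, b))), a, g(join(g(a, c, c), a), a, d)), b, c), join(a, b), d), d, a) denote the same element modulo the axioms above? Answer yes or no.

Left:  g(join(a, d, g(join(c, d, a, g(join(a, g(a, c, c)), a, d), g(join(b, d, g(b, a, d), d, b), g(g(b, b, b), g(b, d, c), join(join(c, a), c)), g(join(b, c, a, a), join(c, a, b, b), g(b, d, a))), a, g(join(join(g(b, a, d), c), c, d, a, c, d), g(g(d, a, c), join(d, c), join(d, join(c, d))), g(join(c, join(c, a)), join(a, b), join(a, b)))), b, c), b), d, a)
  Focus inside:  join(a, d, g(join(c, d, a, g(join(a, g(a, c, c)), a, d), g(join(b, d, g(b, a, d), d, b), g(g(b, b, b), g(b, d, c), join(join(c, a), c)), g(join(b, c, a, a), join(c, a, b, b), g(b, d, a))), a, g(join(join(g(b, a, d), c), c, d, a, c, d), g(g(d, a, c), join(d, c), join(d, join(c, d))), g(join(c, join(c, a)), join(a, b), join(a, b)))), b, c), b)
  Canonicalize subterm:  g(join(c, d, a, g(join(a, g(a, c, c)), a, d), g(join(b, d, g(b, a, d), d, b), g(g(b, b, b), g(b, d, c), join(join(c, a), c)), g(join(b, c, a, a), join(c, a, b, b), g(b, d, a))), a, g(join(join(g(b, a, d), c), c, d, a, c, d), g(g(d, a, c), join(d, c), join(d, join(c, d))), g(join(c, join(c, a)), join(a, b), join(a, b)))), b, c)  →  g(join(a, a, c, d, g(join(a, c, c, c, d, d, g(b, a, d)), g(g(d, a, c), join(c, d), join(c, d, d)), g(join(a, c, c), join(a, b), join(a, b))), g(join(a, g(a, c, c)), a, d), g(join(b, b, d, d, g(b, a, d)), g(g(b, b, b), g(b, d, c), join(a, c, c)), g(join(a, a, b, c), join(a, b, b, c), g(b, d, a)))), b, c)
  Order the arguments:  join(a, b, d, g(join(a, a, c, d, g(join(a, c, c, c, d, d, g(b, a, d)), g(g(d, a, c), join(c, d), join(c, d, d)), g(join(a, c, c), join(a, b), join(a, b))), g(join(a, g(a, c, c)), a, d), g(join(b, b, d, d, g(b, a, d)), g(g(b, b, b), g(b, d, c), join(a, c, c)), g(join(a, a, b, c), join(a, b, b, c), g(b, d, a)))), b, c))
  Reassemble:  g(join(a, b, d, g(join(a, a, c, d, g(join(a, c, c, c, d, d, g(b, a, d)), g(g(d, a, c), join(c, d), join(c, d, d)), g(join(a, c, c), join(a, b), join(a, b))), g(join(a, g(a, c, c)), a, d), g(join(b, b, d, d, g(b, a, d)), g(g(b, b, b), g(b, d, c), join(a, c, c)), g(join(a, a, b, c), join(a, b, b, c), g(b, d, a)))), b, c)), d, a)
Right:  g(join(g(join(d, a, c, g(join(d, b, b, d, g(b, a, d)), g(g(b, b, b), g(b, d, c), join(a, c, c)), g(join(c, a, join(b, b)), join(a, b, c, a), g(b, d, a))), g(join(d, c, a, g(b, a, d), d, c, c), g(g(d, a, c), join(c, d), join(c, join(d, d))), g(join(c, a, c), join(b, a), join(a, b))), a, g(join(g(a, c, c), a), a, d)), b, c), join(a, b), d), d, a)
  Descend into:  join(g(join(d, a, c, g(join(d, b, b, d, g(b, a, d)), g(g(b, b, b), g(b, d, c), join(a, c, c)), g(join(c, a, join(b, b)), join(a, b, c, a), g(b, d, a))), g(join(d, c, a, g(b, a, d), d, c, c), g(g(d, a, c), join(c, d), join(c, join(d, d))), g(join(c, a, c), join(b, a), join(a, b))), a, g(join(g(a, c, c), a), a, d)), b, c), join(a, b), d)
  Merge nested applications:  join(g(join(d, a, c, g(join(d, b, b, d, g(b, a, d)), g(g(b, b, b), g(b, d, c), join(a, c, c)), g(join(c, a, join(b, b)), join(a, b, c, a), g(b, d, a))), g(join(d, c, a, g(b, a, d), d, c, c), g(g(d, a, c), join(c, d), join(c, join(d, d))), g(join(c, a, c), join(b, a), join(a, b))), a, g(join(g(a, c, c), a), a, d)), b, c), a, b, d)
  Canonicalize subterm:  g(join(d, a, c, g(join(d, b, b, d, g(b, a, d)), g(g(b, b, b), g(b, d, c), join(a, c, c)), g(join(c, a, join(b, b)), join(a, b, c, a), g(b, d, a))), g(join(d, c, a, g(b, a, d), d, c, c), g(g(d, a, c), join(c, d), join(c, join(d, d))), g(join(c, a, c), join(b, a), join(a, b))), a, g(join(g(a, c, c), a), a, d)), b, c)  →  g(join(a, a, c, d, g(join(a, c, c, c, d, d, g(b, a, d)), g(g(d, a, c), join(c, d), join(c, d, d)), g(join(a, c, c), join(a, b), join(a, b))), g(join(a, g(a, c, c)), a, d), g(join(b, b, d, d, g(b, a, d)), g(g(b, b, b), g(b, d, c), join(a, c, c)), g(join(a, b, b, c), join(a, a, b, c), g(b, d, a)))), b, c)
  Order the arguments:  join(a, b, d, g(join(a, a, c, d, g(join(a, c, c, c, d, d, g(b, a, d)), g(g(d, a, c), join(c, d), join(c, d, d)), g(join(a, c, c), join(a, b), join(a, b))), g(join(a, g(a, c, c)), a, d), g(join(b, b, d, d, g(b, a, d)), g(g(b, b, b), g(b, d, c), join(a, c, c)), g(join(a, b, b, c), join(a, a, b, c), g(b, d, a)))), b, c))
  Put back:  g(join(a, b, d, g(join(a, a, c, d, g(join(a, c, c, c, d, d, g(b, a, d)), g(g(d, a, c), join(c, d), join(c, d, d)), g(join(a, c, c), join(a, b), join(a, b))), g(join(a, g(a, c, c)), a, d), g(join(b, b, d, d, g(b, a, d)), g(g(b, b, b), g(b, d, c), join(a, c, c)), g(join(a, b, b, c), join(a, a, b, c), g(b, d, a)))), b, c)), d, a)

Answer: no — g(join(a, b, d, g(join(a, a, c, d, g(join(a, c, c, c, d, d, g(b, a, d)), g(g(d, a, c), join(c, d), join(c, d, d)), g(join(a, c, c), join(a, b), join(a, b))), g(join(a, g(a, c, c)), a, d), g(join(b, b, d, d, g(b, a, d)), g(g(b, b, b), g(b, d, c), join(a, c, c)), g(join(a, a, b, c), join(a, b, b, c), g(b, d, a)))), b, c)), d, a) vs g(join(a, b, d, g(join(a, a, c, d, g(join(a, c, c, c, d, d, g(b, a, d)), g(g(d, a, c), join(c, d), join(c, d, d)), g(join(a, c, c), join(a, b), join(a, b))), g(join(a, g(a, c, c)), a, d), g(join(b, b, d, d, g(b, a, d)), g(g(b, b, b), g(b, d, c), join(a, c, c)), g(join(a, b, b, c), join(a, a, b, c), g(b, d, a)))), b, c)), d, a)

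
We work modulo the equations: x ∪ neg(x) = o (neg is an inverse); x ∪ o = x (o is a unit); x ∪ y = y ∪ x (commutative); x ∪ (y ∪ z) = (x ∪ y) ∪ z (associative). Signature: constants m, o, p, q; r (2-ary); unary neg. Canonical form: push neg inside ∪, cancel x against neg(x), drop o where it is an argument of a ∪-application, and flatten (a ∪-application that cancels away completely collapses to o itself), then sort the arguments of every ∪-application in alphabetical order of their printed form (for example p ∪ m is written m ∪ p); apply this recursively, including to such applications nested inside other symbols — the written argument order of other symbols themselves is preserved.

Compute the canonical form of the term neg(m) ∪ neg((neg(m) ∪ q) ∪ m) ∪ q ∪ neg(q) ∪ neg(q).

Push neg inside:  distribute neg over ∪ and collapse double neg
Combine occurrences:  neg(m) ∪ neg(q) ∪ neg(q)

Answer: neg(m) ∪ neg(q) ∪ neg(q)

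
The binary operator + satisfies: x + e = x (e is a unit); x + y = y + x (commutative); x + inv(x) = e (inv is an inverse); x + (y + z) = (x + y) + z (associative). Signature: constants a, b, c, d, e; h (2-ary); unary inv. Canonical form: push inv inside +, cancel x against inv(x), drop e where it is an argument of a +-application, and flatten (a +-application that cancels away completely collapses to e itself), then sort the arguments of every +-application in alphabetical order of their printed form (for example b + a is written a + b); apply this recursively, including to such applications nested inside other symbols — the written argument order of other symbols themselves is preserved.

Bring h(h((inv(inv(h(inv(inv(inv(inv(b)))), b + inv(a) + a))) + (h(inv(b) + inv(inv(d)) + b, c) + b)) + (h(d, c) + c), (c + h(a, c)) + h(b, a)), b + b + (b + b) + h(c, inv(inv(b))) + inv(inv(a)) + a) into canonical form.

Focus inside:  (inv(inv(h(inv(inv(inv(inv(b)))), b + inv(a) + a))) + (h(inv(b) + inv(inv(d)) + b, c) + b)) + (h(d, c) + c)
Push inv inside:  distribute inv over + and collapse double inv
Collect terms:  h(b, b) + h(d, c) + h(d, c) + b + c
Order the arguments:  b + c + h(b, b) + h(d, c) + h(d, c)
Reassemble:  h(h(b + c + h(b, b) + h(d, c) + h(d, c), c + h(a, c) + h(b, a)), a + a + b + b + b + b + h(c, b))

Answer: h(h(b + c + h(b, b) + h(d, c) + h(d, c), c + h(a, c) + h(b, a)), a + a + b + b + b + b + h(c, b))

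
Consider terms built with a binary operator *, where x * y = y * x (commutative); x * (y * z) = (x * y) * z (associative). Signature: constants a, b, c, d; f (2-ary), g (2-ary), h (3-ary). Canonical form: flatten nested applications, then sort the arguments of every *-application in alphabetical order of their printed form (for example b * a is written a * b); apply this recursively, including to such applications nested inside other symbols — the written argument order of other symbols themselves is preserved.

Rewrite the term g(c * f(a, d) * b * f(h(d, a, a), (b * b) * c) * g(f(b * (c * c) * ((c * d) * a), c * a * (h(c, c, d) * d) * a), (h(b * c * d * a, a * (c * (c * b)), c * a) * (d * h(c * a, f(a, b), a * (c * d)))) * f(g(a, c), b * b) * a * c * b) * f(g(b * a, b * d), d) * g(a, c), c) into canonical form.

Work inside:  c * f(a, d) * b * f(h(d, a, a), (b * b) * c) * g(f(b * (c * c) * ((c * d) * a), c * a * (h(c, c, d) * d) * a), (h(b * c * d * a, a * (c * (c * b)), c * a) * (d * h(c * a, f(a, b), a * (c * d)))) * f(g(a, c), b * b) * a * c * b) * f(g(b * a, b * d), d) * g(a, c)
Simplify inside:  f(h(d, a, a), (b * b) * c)  →  f(h(d, a, a), b * b * c)
Inside:  g(f(b * (c * c) * ((c * d) * a), c * a * (h(c, c, d) * d) * a), (h(b * c * d * a, a * (c * (c * b)), c * a) * (d * h(c * a, f(a, b), a * (c * d)))) * f(g(a, c), b * b) * a * c * b)  →  g(f(a * b * c * c * c * d, a * a * c * d * h(c, c, d)), a * b * c * d * f(g(a, c), b * b) * h(a * b * c * d, a * b * c * c, a * c) * h(a * c, f(a, b), a * c * d))
Inside:  f(g(b * a, b * d), d)  →  f(g(a * b, b * d), d)
Order the arguments:  b * c * f(a, d) * f(g(a * b, b * d), d) * f(h(d, a, a), b * b * c) * g(a, c) * g(f(a * b * c * c * c * d, a * a * c * d * h(c, c, d)), a * b * c * d * f(g(a, c), b * b) * h(a * b * c * d, a * b * c * c, a * c) * h(a * c, f(a, b), a * c * d))
Put back:  g(b * c * f(a, d) * f(g(a * b, b * d), d) * f(h(d, a, a), b * b * c) * g(a, c) * g(f(a * b * c * c * c * d, a * a * c * d * h(c, c, d)), a * b * c * d * f(g(a, c), b * b) * h(a * b * c * d, a * b * c * c, a * c) * h(a * c, f(a, b), a * c * d)), c)

Answer: g(b * c * f(a, d) * f(g(a * b, b * d), d) * f(h(d, a, a), b * b * c) * g(a, c) * g(f(a * b * c * c * c * d, a * a * c * d * h(c, c, d)), a * b * c * d * f(g(a, c), b * b) * h(a * b * c * d, a * b * c * c, a * c) * h(a * c, f(a, b), a * c * d)), c)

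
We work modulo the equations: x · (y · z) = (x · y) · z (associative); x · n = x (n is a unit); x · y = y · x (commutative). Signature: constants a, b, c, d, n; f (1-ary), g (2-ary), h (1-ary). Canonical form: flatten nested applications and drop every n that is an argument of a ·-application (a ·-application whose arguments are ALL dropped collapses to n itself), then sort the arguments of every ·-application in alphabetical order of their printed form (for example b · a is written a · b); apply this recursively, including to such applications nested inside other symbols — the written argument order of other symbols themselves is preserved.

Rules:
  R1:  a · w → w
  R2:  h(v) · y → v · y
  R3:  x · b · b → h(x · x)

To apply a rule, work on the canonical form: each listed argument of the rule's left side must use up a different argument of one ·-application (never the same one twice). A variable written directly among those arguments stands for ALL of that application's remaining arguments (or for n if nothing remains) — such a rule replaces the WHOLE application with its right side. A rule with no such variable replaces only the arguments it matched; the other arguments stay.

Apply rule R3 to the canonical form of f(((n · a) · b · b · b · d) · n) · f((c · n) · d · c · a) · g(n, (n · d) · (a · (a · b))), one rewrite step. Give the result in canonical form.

Canonical form:  f(a · b · b · b · d) · f(a · c · c · d) · g(n, a · a · b · d)
R3 matches:  uses b, b;  x := a · b · d
The extension variable absorbs all remaining arguments, so the whole application is rewritten.
New term:  f(a · c · c · d) · f(h(a · a · b · b · d · d)) · g(n, a · a · b · d)

Answer: f(a · c · c · d) · f(h(a · a · b · b · d · d)) · g(n, a · a · b · d)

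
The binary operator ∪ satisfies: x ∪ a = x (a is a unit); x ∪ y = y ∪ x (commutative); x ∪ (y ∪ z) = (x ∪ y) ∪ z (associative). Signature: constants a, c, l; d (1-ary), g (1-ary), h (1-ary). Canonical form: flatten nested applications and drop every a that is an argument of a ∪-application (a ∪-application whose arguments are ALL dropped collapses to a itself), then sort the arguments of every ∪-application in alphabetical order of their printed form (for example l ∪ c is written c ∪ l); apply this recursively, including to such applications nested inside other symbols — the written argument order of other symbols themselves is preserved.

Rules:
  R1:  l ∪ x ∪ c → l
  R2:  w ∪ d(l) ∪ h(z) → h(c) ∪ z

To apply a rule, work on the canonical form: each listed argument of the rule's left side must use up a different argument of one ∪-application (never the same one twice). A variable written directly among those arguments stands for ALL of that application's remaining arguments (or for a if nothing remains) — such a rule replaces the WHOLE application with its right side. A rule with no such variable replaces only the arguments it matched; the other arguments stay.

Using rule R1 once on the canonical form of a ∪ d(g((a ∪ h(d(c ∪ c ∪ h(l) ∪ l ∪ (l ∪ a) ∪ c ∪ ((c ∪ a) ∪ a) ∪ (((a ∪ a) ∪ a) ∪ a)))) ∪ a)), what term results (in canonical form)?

Canonical form:  d(g(h(d(c ∪ c ∪ c ∪ c ∪ h(l) ∪ l ∪ l))))
Match R1:  consume c, l;  x := c ∪ c ∪ c ∪ h(l) ∪ l
Every leftover argument binds to the variable; the entire application is replaced.
Giving:  d(g(h(d(l))))

Answer: d(g(h(d(l))))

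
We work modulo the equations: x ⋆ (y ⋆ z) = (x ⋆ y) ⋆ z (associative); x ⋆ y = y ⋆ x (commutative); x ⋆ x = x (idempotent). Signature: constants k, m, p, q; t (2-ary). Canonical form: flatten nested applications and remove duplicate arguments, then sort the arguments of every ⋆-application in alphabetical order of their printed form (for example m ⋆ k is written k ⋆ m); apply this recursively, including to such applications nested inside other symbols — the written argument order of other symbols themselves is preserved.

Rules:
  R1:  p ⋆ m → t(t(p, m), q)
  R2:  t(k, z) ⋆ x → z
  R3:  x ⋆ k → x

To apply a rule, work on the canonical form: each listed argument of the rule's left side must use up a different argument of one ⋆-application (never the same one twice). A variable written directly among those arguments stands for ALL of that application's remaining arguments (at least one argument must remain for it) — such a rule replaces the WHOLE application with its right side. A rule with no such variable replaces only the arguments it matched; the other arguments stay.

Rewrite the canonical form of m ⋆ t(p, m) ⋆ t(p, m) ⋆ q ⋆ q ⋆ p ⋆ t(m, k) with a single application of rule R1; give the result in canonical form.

Answer: q ⋆ t(m, k) ⋆ t(p, m) ⋆ t(t(p, m), q)

Derivation:
Canonical form:  m ⋆ p ⋆ q ⋆ t(m, k) ⋆ t(p, m)
Match R1:  consume m, p
Giving:  q ⋆ t(m, k) ⋆ t(p, m) ⋆ t(t(p, m), q)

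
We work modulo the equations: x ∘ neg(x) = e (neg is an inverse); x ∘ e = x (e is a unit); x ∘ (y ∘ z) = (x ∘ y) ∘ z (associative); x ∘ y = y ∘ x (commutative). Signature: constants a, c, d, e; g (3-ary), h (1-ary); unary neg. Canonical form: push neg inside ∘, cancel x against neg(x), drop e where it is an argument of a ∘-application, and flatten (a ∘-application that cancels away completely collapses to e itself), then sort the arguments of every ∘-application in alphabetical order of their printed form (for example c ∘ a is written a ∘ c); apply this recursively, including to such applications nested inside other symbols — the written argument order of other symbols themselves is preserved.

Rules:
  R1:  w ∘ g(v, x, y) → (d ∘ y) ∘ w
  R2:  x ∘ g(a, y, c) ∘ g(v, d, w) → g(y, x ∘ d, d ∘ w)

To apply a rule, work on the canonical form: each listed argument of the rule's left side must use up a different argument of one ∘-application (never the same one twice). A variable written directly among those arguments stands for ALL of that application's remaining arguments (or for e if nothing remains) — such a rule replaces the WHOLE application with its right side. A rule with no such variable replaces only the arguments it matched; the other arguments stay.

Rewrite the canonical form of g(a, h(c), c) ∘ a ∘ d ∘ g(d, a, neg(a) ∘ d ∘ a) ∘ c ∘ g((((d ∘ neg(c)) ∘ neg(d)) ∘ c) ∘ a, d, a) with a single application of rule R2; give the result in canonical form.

Answer: g(h(c), a ∘ c ∘ d ∘ d ∘ g(d, a, d), a ∘ d)

Derivation:
Canonical form:  a ∘ c ∘ d ∘ g(a, d, a) ∘ g(a, h(c), c) ∘ g(d, a, d)
Apply R2:  consuming g(a, d, a), g(a, h(c), c);  v := a, w := a, x := a ∘ c ∘ d ∘ g(d, a, d), y := h(c)
The extension variable absorbs all remaining arguments, so the whole application is rewritten.
Result:  g(h(c), a ∘ c ∘ d ∘ d ∘ g(d, a, d), a ∘ d)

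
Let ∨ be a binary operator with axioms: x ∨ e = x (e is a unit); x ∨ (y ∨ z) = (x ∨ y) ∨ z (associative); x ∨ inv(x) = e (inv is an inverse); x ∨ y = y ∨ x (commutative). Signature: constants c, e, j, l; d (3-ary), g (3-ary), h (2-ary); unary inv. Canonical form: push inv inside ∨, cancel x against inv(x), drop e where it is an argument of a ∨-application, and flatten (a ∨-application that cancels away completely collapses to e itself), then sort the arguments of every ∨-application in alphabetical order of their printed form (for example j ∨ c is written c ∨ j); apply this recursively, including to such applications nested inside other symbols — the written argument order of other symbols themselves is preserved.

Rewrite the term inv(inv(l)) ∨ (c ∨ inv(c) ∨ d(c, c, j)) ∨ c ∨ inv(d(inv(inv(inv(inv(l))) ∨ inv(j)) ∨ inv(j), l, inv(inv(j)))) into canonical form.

Push inv inside:  distribute inv over ∨ and collapse double inv
Combine occurrences:  l ∨ c ∨ d(c, c, j) ∨ inv(d(l, l, j))
Sort:  c ∨ d(c, c, j) ∨ inv(d(l, l, j)) ∨ l

Answer: c ∨ d(c, c, j) ∨ inv(d(l, l, j)) ∨ l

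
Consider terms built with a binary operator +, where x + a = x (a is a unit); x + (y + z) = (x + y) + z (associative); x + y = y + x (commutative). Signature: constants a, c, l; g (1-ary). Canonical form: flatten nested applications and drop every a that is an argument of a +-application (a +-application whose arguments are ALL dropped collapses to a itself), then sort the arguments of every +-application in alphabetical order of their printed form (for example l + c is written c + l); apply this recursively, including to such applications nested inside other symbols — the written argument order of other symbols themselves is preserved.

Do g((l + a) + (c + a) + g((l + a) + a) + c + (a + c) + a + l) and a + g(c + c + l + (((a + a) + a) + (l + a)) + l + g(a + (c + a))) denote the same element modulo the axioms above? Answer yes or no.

Left:  g((l + a) + (c + a) + g((l + a) + a) + c + (a + c) + a + l)
  Focus inside:  (l + a) + (c + a) + g((l + a) + a) + c + (a + c) + a + l
  Merge nested applications:  l + a + c + a + g((l + a) + a) + c + a + c + a + l
  Simplify inside:  g((l + a) + a)  →  g(l)
  Unit:  drop a (×4)
  Sort arguments:  c + c + c + g(l) + l + l
  Reassemble:  g(c + c + c + g(l) + l + l)
Right:  a + g(c + c + l + (((a + a) + a) + (l + a)) + l + g(a + (c + a)))
  Inside:  g(c + c + l + (((a + a) + a) + (l + a)) + l + g(a + (c + a)))  →  g(c + c + g(c) + l + l + l)
  Drop the unit:  drop a
  Sort arguments:  g(c + c + g(c) + l + l + l)

Answer: no — g(c + c + c + g(l) + l + l) vs g(c + c + g(c) + l + l + l)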